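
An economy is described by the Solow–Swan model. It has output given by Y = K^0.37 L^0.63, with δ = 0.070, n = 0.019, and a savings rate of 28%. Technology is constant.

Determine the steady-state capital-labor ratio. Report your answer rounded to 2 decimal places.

At the steady state, Δk = 0, so s·k^α = (n + δ)·k.
Dividing both sides by k: k^(1−α) = s / (n + δ).
k^0.63 = 0.28 / (0.019 + 0.070) = 0.28 / 0.089 = 3.1461
k* = 3.1461^(1/0.63) ≈ 6.1676

k* = 6.17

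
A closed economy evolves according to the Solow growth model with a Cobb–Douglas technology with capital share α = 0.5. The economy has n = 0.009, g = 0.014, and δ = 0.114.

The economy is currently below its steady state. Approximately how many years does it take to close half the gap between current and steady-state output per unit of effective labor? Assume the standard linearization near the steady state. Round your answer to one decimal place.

Near the steady state the convergence rate is λ = (1 − α)(n + g + δ).
λ = (1 − 0.5) × 0.137 = 0.5 × 0.137 = 0.0685
Half-life = ln 2 / λ = 0.6931 / 0.0685 ≈ 10.12 years

about 10.1 years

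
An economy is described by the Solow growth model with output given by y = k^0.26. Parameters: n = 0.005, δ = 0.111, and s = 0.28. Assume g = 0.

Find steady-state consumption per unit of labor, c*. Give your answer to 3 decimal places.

c* ≈ 0.981

At the steady state, Δk = 0, so s·k^α = (n + δ)·k.
Dividing both sides by k: k^(1−α) = s / (n + δ).
k^0.74 = 0.28 / (0.005 + 0.111) = 0.28 / 0.116 = 2.4138
k* = 2.4138^(1/0.74) ≈ 3.2898
y* = (k*)^α = 3.2898^0.26 ≈ 1.3629
c* = (1 − s)·y* = (1 − 0.28) × 1.3629 ≈ 0.9813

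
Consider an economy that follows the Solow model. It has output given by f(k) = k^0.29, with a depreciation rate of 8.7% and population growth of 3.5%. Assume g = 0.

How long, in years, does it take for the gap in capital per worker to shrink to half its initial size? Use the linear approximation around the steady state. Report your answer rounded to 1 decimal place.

Near the steady state the convergence rate is λ = (1 − α)(n + δ).
λ = (1 − 0.29) × 0.122 = 0.71 × 0.122 = 0.08662
Half-life = ln 2 / λ = 0.6931 / 0.08662 ≈ 8.00 years

half-life ≈ 8.0 years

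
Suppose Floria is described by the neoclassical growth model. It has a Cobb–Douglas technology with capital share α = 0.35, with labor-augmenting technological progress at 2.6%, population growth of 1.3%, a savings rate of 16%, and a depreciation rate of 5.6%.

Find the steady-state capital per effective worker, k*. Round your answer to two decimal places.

In steady state, investment equals break-even investment: s·k^α = (n + g + δ)·k.
Dividing both sides by k: k^(1−α) = s / (n + g + δ).
k^0.65 = 0.16 / (0.013 + 0.026 + 0.056) = 0.16 / 0.095 = 1.6842
k* = 1.6842^(1/0.65) ≈ 2.2300

k* ≈ 2.23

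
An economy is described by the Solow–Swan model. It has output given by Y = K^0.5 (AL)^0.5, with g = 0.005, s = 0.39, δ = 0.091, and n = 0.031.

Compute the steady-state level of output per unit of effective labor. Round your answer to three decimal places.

In steady state, investment equals break-even investment: s·k^α = (n + g + δ)·k.
Dividing both sides by k: k^(1−α) = s / (n + g + δ).
k^0.5 = 0.39 / (0.031 + 0.005 + 0.091) = 0.39 / 0.127 = 3.0709
k* = 3.0709^(1/0.5) ≈ 9.4304
y* = (k*)^α = 9.4304^0.5 ≈ 3.0709

y* = 3.071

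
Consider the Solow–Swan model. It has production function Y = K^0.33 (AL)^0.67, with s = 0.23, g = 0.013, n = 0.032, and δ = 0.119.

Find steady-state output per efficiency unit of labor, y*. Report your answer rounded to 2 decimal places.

y* ≈ 1.18

Steady state requires s·f(k) = (n + g + δ)·k, i.e. s·k^α = (n + g + δ)·k.
Dividing both sides by k: k^(1−α) = s / (n + g + δ).
k^0.67 = 0.23 / (0.032 + 0.013 + 0.119) = 0.23 / 0.164 = 1.4024
k* = 1.4024^(1/0.67) ≈ 1.6566
y* = (k*)^α = 1.6566^0.33 ≈ 1.1813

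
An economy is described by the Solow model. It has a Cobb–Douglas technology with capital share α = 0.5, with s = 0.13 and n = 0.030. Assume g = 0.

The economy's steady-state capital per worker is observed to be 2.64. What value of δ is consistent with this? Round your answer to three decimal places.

δ ≈ 0.050

In steady state, investment equals break-even investment: s·k^α = (n + δ)·k.
So s / (n + δ) = (k*)^(1−α) = 2.64^0.5 = 1.6248.
Therefore n + δ = s / 1.6248 = 0.13 / 1.6248 = 0.0800, so δ = 0.0800 − 0.030 = 0.0500.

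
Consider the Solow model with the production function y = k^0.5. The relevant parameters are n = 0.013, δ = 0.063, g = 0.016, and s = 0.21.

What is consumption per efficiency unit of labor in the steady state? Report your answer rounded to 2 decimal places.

At the steady state, Δk = 0, so s·k^α = (n + g + δ)·k.
Rearranging, k^(1−α) = s / (n + g + δ).
k^0.5 = 0.21 / (0.013 + 0.016 + 0.063) = 0.21 / 0.092 = 2.2826
k* = 2.2826^(1/0.5) ≈ 5.2103
y* = (k*)^α = 5.2103^0.5 ≈ 2.2826
c* = (1 − s)·y* = (1 − 0.21) × 2.2826 ≈ 1.8033

c* ≈ 1.80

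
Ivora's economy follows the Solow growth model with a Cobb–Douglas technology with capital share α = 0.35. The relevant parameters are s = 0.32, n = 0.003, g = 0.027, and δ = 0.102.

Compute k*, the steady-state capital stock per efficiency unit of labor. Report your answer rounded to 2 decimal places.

k* ≈ 3.91

Steady state requires s·f(k) = (n + g + δ)·k, i.e. s·k^α = (n + g + δ)·k.
Dividing both sides by k: k^(1−α) = s / (n + g + δ).
k^0.65 = 0.32 / (0.003 + 0.027 + 0.102) = 0.32 / 0.132 = 2.4242
k* = 2.4242^(1/0.65) ≈ 3.9052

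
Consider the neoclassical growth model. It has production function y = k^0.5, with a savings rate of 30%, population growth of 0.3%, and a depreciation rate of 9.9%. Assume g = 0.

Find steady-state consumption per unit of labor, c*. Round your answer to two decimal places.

c* ≈ 2.06

Steady state requires s·f(k) = (n + δ)·k, i.e. s·k^α = (n + δ)·k.
Dividing both sides by k: k^(1−α) = s / (n + δ).
k^0.5 = 0.30 / (0.003 + 0.099) = 0.30 / 0.102 = 2.9412
k* = 2.9412^(1/0.5) ≈ 8.6507
y* = (k*)^α = 8.6507^0.5 ≈ 2.9412
c* = (1 − s)·y* = (1 − 0.30) × 2.9412 ≈ 2.0588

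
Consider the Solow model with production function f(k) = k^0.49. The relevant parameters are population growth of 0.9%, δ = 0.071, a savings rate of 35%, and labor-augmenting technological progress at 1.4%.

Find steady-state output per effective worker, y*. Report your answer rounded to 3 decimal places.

At the steady state, Δk = 0, so s·k^α = (n + g + δ)·k.
Dividing both sides by k: k^(1−α) = s / (n + g + δ).
k^0.51 = 0.35 / (0.009 + 0.014 + 0.071) = 0.35 / 0.094 = 3.7234
k* = 3.7234^(1/0.51) ≈ 13.1671
y* = (k*)^α = 13.1671^0.49 ≈ 3.5363

y* ≈ 3.536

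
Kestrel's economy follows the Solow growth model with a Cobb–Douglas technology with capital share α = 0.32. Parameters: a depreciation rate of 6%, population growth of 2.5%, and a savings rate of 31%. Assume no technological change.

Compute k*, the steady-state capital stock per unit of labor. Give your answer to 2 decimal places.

k* ≈ 6.70

At the steady state, Δk = 0, so s·k^α = (n + δ)·k.
Rearranging, k^(1−α) = s / (n + δ).
k^0.68 = 0.31 / (0.025 + 0.060) = 0.31 / 0.085 = 3.6471
k* = 3.6471^(1/0.68) ≈ 6.7049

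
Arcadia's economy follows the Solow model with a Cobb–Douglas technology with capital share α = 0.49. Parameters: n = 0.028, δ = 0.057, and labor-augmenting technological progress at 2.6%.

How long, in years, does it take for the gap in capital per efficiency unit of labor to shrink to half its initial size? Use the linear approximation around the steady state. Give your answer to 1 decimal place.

Near the steady state the convergence rate is λ = (1 − α)(n + g + δ).
λ = (1 − 0.49) × 0.111 = 0.51 × 0.111 = 0.05661
Half-life = ln 2 / λ = 0.6931 / 0.05661 ≈ 12.24 years

t_½ ≈ 12.2 years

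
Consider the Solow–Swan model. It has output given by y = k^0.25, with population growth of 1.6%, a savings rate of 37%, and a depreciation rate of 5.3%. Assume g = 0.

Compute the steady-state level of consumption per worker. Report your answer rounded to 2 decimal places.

In steady state, investment equals break-even investment: s·k^α = (n + δ)·k.
Dividing both sides by k: k^(1−α) = s / (n + δ).
k^0.75 = 0.37 / (0.016 + 0.053) = 0.37 / 0.069 = 5.3623
k* = 5.3623^(1/0.75) ≈ 9.3857
y* = (k*)^α = 9.3857^0.25 ≈ 1.7503
c* = (1 − s)·y* = (1 − 0.37) × 1.7503 ≈ 1.1027

c* = 1.10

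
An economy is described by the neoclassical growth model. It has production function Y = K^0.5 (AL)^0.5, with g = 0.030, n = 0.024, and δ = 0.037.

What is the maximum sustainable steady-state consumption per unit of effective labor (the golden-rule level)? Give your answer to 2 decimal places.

At the golden rule, f'(k) = n + g + δ, so α·k^(α−1) = n + g + δ and k_gold = (α/(n + g + δ))^(1/(1−α)).
k_gold = (0.5/0.091)^(1/0.5) = 5.4945^2 ≈ 30.1895
c_gold = f(k_gold) − (n + g + δ)·k_gold = 5.4945 − 0.091×30.1895 ≈ 2.7473

c_gold ≈ 2.75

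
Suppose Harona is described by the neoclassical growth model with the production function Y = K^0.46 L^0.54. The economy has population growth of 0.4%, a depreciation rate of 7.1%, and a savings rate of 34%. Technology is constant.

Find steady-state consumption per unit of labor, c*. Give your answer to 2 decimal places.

c* = 2.39

Steady state requires s·f(k) = (n + δ)·k, i.e. s·k^α = (n + δ)·k.
Rearranging, k^(1−α) = s / (n + δ).
k^0.54 = 0.34 / (0.004 + 0.071) = 0.34 / 0.075 = 4.5333
k* = 4.5333^(1/0.54) ≈ 16.4279
y* = (k*)^α = 16.4279^0.46 ≈ 3.6238
c* = (1 − s)·y* = (1 − 0.34) × 3.6238 ≈ 2.3917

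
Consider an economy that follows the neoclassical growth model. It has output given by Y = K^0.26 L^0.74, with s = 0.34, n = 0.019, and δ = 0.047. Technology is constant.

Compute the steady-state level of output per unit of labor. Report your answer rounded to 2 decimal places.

Steady state requires s·f(k) = (n + δ)·k, i.e. s·k^α = (n + δ)·k.
Rearranging, k^(1−α) = s / (n + δ).
k^0.74 = 0.34 / (0.019 + 0.047) = 0.34 / 0.066 = 5.1515
k* = 5.1515^(1/0.74) ≈ 9.1637
y* = (k*)^α = 9.1637^0.26 ≈ 1.7788

y* ≈ 1.78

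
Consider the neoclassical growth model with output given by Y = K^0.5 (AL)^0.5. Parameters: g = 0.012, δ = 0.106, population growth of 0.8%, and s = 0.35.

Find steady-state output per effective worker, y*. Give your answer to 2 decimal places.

y* ≈ 2.78

In steady state, investment equals break-even investment: s·k^α = (n + g + δ)·k.
Rearranging, k^(1−α) = s / (n + g + δ).
k^0.5 = 0.35 / (0.008 + 0.012 + 0.106) = 0.35 / 0.126 = 2.7778
k* = 2.7778^(1/0.5) ≈ 7.7162
y* = (k*)^α = 7.7162^0.5 ≈ 2.7778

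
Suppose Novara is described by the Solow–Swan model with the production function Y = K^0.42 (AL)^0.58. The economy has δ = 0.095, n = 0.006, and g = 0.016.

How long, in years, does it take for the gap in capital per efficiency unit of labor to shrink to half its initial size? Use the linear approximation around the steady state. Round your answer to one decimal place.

half-life ≈ 10.2 years

Near the steady state the convergence rate is λ = (1 − α)(n + g + δ).
λ = (1 − 0.42) × 0.117 = 0.58 × 0.117 = 0.06786
Half-life = ln 2 / λ = 0.6931 / 0.06786 ≈ 10.21 years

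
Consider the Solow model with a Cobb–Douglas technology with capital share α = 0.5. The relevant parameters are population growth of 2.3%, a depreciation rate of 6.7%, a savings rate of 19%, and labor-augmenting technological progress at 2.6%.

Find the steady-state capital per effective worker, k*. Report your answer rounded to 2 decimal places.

k* ≈ 2.68

In steady state, investment equals break-even investment: s·k^α = (n + g + δ)·k.
Rearranging, k^(1−α) = s / (n + g + δ).
k^0.5 = 0.19 / (0.023 + 0.026 + 0.067) = 0.19 / 0.116 = 1.6379
k* = 1.6379^(1/0.5) ≈ 2.6827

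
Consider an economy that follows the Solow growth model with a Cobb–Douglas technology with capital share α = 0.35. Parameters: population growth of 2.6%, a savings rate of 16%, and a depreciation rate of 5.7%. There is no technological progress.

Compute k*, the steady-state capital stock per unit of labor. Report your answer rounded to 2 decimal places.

k* ≈ 2.74

Steady state requires s·f(k) = (n + δ)·k, i.e. s·k^α = (n + δ)·k.
Rearranging, k^(1−α) = s / (n + δ).
k^0.65 = 0.16 / (0.026 + 0.057) = 0.16 / 0.083 = 1.9277
k* = 1.9277^(1/0.65) ≈ 2.7449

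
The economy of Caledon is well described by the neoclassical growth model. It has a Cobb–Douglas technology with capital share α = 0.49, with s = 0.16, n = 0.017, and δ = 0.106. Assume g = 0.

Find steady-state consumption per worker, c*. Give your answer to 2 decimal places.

c* = 1.08

In steady state, investment equals break-even investment: s·k^α = (n + δ)·k.
Rearranging, k^(1−α) = s / (n + δ).
k^0.51 = 0.16 / (0.017 + 0.106) = 0.16 / 0.123 = 1.3008
k* = 1.3008^(1/0.51) ≈ 1.6747
y* = (k*)^α = 1.6747^0.49 ≈ 1.2874
c* = (1 − s)·y* = (1 − 0.16) × 1.2874 ≈ 1.0814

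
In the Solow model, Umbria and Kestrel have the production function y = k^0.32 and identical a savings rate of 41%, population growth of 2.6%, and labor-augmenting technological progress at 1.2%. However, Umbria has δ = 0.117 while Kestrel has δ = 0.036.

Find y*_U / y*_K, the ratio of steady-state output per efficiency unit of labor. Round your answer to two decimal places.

ratio ≈ 0.71

Steady-state y* = [s/(n + g + δ)]^(α/(1−α)), so the ratio is [ (s_U/(n + g + δ)_U) / (s_K/(n + g + δ)_K) ]^0.4706.
s_U/(n + g + δ)_U = 0.41/0.155 = 2.6452; s_K/(n + g + δ)_K = 0.41/0.074 = 5.5405.
Ratio = (2.6452/5.5405)^0.4706 = 0.4774^0.4706 ≈ 0.7061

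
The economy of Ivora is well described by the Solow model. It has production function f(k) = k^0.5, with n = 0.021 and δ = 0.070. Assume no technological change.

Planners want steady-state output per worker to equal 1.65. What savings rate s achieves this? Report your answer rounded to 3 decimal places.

In steady state, investment equals break-even investment: s·k^α = (n + δ)·k.
Since y* = [s/(n + δ)]^(α/(1−α)), we have s/(n + δ) = (y*)^((1−α)/α) = 1.65^1 = 1.6500.
Therefore s = 1.6500 × (n + δ) = 1.6500 × 0.091 = 0.1502.

s ≈ 0.150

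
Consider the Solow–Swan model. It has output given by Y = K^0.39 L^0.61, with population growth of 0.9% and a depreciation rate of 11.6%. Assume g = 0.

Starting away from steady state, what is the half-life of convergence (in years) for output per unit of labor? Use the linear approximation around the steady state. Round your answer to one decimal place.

Near the steady state the convergence rate is λ = (1 − α)(n + δ).
λ = (1 − 0.39) × 0.125 = 0.61 × 0.125 = 0.07625
Half-life = ln 2 / λ = 0.6931 / 0.07625 ≈ 9.09 years

half-life ≈ 9.1 years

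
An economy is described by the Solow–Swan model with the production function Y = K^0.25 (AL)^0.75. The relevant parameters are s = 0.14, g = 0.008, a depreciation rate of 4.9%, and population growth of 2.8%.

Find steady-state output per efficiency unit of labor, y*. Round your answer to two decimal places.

Steady state requires s·f(k) = (n + g + δ)·k, i.e. s·k^α = (n + g + δ)·k.
Rearranging, k^(1−α) = s / (n + g + δ).
k^0.75 = 0.14 / (0.028 + 0.008 + 0.049) = 0.14 / 0.085 = 1.6471
k* = 1.6471^(1/0.75) ≈ 1.9452
y* = (k*)^α = 1.9452^0.25 ≈ 1.1810

y* ≈ 1.18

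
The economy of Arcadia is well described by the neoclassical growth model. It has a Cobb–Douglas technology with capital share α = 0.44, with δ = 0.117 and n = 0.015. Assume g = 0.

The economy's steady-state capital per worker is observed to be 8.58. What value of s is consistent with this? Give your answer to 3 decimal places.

s ≈ 0.440

Steady state requires s·f(k) = (n + δ)·k, i.e. s·k^α = (n + δ)·k.
So s / (n + δ) = (k*)^(1−α) = 8.58^0.56 = 3.3324.
Therefore s = 3.3324 × (n + δ) = 3.3324 × 0.132 = 0.4399.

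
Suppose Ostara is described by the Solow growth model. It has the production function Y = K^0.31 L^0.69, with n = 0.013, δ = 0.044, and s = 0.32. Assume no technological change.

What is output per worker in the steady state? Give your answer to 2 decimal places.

In steady state, investment equals break-even investment: s·k^α = (n + δ)·k.
Dividing both sides by k: k^(1−α) = s / (n + δ).
k^0.69 = 0.32 / (0.013 + 0.044) = 0.32 / 0.057 = 5.6140
k* = 5.6140^(1/0.69) ≈ 12.1871
y* = (k*)^α = 12.1871^0.31 ≈ 2.1708

y* ≈ 2.17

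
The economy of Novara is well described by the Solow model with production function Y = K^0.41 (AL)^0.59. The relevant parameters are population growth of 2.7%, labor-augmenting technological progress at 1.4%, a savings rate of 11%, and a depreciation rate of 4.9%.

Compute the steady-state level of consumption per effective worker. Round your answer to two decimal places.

At the steady state, Δk = 0, so s·k^α = (n + g + δ)·k.
Rearranging, k^(1−α) = s / (n + g + δ).
k^0.59 = 0.11 / (0.027 + 0.014 + 0.049) = 0.11 / 0.090 = 1.2222
k* = 1.2222^(1/0.59) ≈ 1.4051
y* = (k*)^α = 1.4051^0.41 ≈ 1.1496
c* = (1 − s)·y* = (1 − 0.11) × 1.1496 ≈ 1.0231

c* = 1.02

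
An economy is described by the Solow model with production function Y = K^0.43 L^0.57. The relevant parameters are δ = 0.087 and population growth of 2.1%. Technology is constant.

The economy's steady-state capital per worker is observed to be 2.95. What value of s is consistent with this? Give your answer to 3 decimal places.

At the steady state, Δk = 0, so s·k^α = (n + δ)·k.
So s / (n + δ) = (k*)^(1−α) = 2.95^0.57 = 1.8527.
Therefore s = 1.8527 × (n + δ) = 1.8527 × 0.108 = 0.2001.

s ≈ 0.200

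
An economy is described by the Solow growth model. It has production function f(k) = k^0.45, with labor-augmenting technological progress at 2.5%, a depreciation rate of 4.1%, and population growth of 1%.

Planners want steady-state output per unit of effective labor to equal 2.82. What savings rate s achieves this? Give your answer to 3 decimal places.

s ≈ 0.270

Steady state requires s·f(k) = (n + g + δ)·k, i.e. s·k^α = (n + g + δ)·k.
Since y* = [s/(n + g + δ)]^(α/(1−α)), we have s/(n + g + δ) = (y*)^((1−α)/α) = 2.82^1.2222 = 3.5505.
Therefore s = 3.5505 × (n + g + δ) = 3.5505 × 0.076 = 0.2698.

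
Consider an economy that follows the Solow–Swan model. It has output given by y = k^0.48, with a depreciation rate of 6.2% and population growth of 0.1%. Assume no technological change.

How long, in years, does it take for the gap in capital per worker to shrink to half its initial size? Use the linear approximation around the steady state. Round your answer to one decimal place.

Near the steady state the convergence rate is λ = (1 − α)(n + δ).
λ = (1 − 0.48) × 0.063 = 0.52 × 0.063 = 0.03276
Half-life = ln 2 / λ = 0.6931 / 0.03276 ≈ 21.16 years

about 21.2 years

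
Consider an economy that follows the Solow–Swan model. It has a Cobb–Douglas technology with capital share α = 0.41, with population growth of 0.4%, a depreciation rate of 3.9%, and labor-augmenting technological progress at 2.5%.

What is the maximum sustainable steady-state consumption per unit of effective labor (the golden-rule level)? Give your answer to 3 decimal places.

At the golden rule, f'(k) = n + g + δ, so α·k^(α−1) = n + g + δ and k_gold = (α/(n + g + δ))^(1/(1−α)).
k_gold = (0.41/0.068)^(1/0.59) = 6.0294^1.6949 ≈ 21.0129
c_gold = f(k_gold) − (n + g + δ)·k_gold = 3.4851 − 0.068×21.0129 ≈ 2.0562

c_gold ≈ 2.056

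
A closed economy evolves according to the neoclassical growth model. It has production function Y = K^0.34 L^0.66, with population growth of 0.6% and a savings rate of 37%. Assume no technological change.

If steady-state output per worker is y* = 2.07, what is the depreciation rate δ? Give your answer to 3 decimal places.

At the steady state, Δk = 0, so s·k^α = (n + δ)·k.
Since y* = [s/(n + δ)]^(α/(1−α)), we have s/(n + δ) = (y*)^((1−α)/α) = 2.07^1.9412 = 4.1055.
Therefore n + δ = s / 4.1055 = 0.37 / 4.1055 = 0.0901, so δ = 0.0901 − 0.006 = 0.0841.

δ ≈ 0.084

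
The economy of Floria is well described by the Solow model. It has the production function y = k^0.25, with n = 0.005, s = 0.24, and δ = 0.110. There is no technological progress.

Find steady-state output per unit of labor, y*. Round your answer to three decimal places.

y* = 1.278

Steady state requires s·f(k) = (n + δ)·k, i.e. s·k^α = (n + δ)·k.
Dividing both sides by k: k^(1−α) = s / (n + δ).
k^0.75 = 0.24 / (0.005 + 0.110) = 0.24 / 0.115 = 2.0870
k* = 2.0870^(1/0.75) ≈ 2.6670
y* = (k*)^α = 2.6670^0.25 ≈ 1.2779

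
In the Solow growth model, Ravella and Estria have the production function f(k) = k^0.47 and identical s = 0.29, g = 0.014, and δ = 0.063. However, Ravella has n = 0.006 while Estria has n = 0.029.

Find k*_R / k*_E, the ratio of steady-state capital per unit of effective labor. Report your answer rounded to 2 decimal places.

Steady-state k* = [s/(n + g + δ)]^(1/(1−α)), so the ratio is [ (s_R/(n + g + δ)_R) / (s_E/(n + g + δ)_E) ]^1.8868.
s_R/(n + g + δ)_R = 0.29/0.083 = 3.4940; s_E/(n + g + δ)_E = 0.29/0.106 = 2.7358.
Ratio = (3.4940/2.7358)^1.8868 = 1.2771^1.8868 ≈ 1.5864

ratio ≈ 1.59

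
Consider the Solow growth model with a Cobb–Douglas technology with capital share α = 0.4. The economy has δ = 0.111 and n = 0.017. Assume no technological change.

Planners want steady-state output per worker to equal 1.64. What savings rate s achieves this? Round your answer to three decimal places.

At the steady state, Δk = 0, so s·k^α = (n + δ)·k.
Since y* = [s/(n + δ)]^(α/(1−α)), we have s/(n + δ) = (y*)^((1−α)/α) = 1.64^1.5 = 2.1002.
Therefore s = 2.1002 × (n + δ) = 2.1002 × 0.128 = 0.2688.

s ≈ 0.269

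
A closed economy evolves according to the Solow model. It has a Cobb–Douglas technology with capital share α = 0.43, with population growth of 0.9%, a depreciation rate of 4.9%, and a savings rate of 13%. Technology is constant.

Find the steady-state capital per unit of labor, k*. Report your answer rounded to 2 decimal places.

k* = 4.12

At the steady state, Δk = 0, so s·k^α = (n + δ)·k.
Dividing both sides by k: k^(1−α) = s / (n + δ).
k^0.57 = 0.13 / (0.009 + 0.049) = 0.13 / 0.058 = 2.2414
k* = 2.2414^(1/0.57) ≈ 4.1205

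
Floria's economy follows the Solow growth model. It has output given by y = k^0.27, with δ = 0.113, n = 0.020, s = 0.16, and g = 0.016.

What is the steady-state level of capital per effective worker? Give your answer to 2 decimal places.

k* ≈ 1.10

Steady state requires s·f(k) = (n + g + δ)·k, i.e. s·k^α = (n + g + δ)·k.
Dividing both sides by k: k^(1−α) = s / (n + g + δ).
k^0.73 = 0.16 / (0.020 + 0.016 + 0.113) = 0.16 / 0.149 = 1.0738
k* = 1.0738^(1/0.73) ≈ 1.1025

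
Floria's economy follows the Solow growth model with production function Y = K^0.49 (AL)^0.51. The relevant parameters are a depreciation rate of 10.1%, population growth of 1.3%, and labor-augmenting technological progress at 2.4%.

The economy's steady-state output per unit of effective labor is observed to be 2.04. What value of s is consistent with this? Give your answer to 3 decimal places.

s ≈ 0.290

In steady state, investment equals break-even investment: s·k^α = (n + g + δ)·k.
Since y* = [s/(n + g + δ)]^(α/(1−α)), we have s/(n + g + δ) = (y*)^((1−α)/α) = 2.04^1.0408 = 2.1002.
Therefore s = 2.1002 × (n + g + δ) = 2.1002 × 0.138 = 0.2898.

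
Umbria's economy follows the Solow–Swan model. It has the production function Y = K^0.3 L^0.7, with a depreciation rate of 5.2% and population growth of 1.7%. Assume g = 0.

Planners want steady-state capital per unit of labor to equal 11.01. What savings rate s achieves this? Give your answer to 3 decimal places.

At the steady state, Δk = 0, so s·k^α = (n + δ)·k.
So s / (n + δ) = (k*)^(1−α) = 11.01^0.7 = 5.3611.
Therefore s = 5.3611 × (n + δ) = 5.3611 × 0.069 = 0.3699.

s ≈ 0.370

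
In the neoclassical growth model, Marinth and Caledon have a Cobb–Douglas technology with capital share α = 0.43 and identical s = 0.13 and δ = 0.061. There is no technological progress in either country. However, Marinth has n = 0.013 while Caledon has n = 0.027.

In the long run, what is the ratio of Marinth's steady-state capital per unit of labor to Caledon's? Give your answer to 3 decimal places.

k*_M / k*_C ≈ 1.355

Steady-state k* = [s/(n + δ)]^(1/(1−α)), so the ratio is [ (s_M/(n + δ)_M) / (s_C/(n + δ)_C) ]^1.7544.
s_M/(n + δ)_M = 0.13/0.074 = 1.7568; s_C/(n + δ)_C = 0.13/0.088 = 1.4773.
Ratio = (1.7568/1.4773)^1.7544 = 1.1892^1.7544 ≈ 1.3553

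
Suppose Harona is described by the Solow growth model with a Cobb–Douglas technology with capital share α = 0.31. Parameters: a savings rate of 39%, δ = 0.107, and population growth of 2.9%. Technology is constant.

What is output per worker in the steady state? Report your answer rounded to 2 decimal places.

At the steady state, Δk = 0, so s·k^α = (n + δ)·k.
Rearranging, k^(1−α) = s / (n + δ).
k^0.69 = 0.39 / (0.029 + 0.107) = 0.39 / 0.136 = 2.8676
k* = 2.8676^(1/0.69) ≈ 4.6033
y* = (k*)^α = 4.6033^0.31 ≈ 1.6053

y* = 1.61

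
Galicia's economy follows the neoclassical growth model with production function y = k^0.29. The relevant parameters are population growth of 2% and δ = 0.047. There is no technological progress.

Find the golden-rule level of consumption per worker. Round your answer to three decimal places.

c_gold ≈ 1.292

At the golden rule, f'(k) = n + δ, so α·k^(α−1) = n + δ and k_gold = (α/(n + δ))^(1/(1−α)).
k_gold = (0.29/0.067)^(1/0.71) = 4.3284^1.4085 ≈ 7.8753
c_gold = f(k_gold) − (n + δ)·k_gold = 1.8194 − 0.067×7.8753 ≈ 1.2918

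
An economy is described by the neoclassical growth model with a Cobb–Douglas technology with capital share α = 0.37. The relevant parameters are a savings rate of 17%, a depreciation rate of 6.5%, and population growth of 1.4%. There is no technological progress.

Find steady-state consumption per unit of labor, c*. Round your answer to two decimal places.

At the steady state, Δk = 0, so s·k^α = (n + δ)·k.
Rearranging, k^(1−α) = s / (n + δ).
k^0.63 = 0.17 / (0.014 + 0.065) = 0.17 / 0.079 = 2.1519
k* = 2.1519^(1/0.63) ≈ 3.3751
y* = (k*)^α = 3.3751^0.37 ≈ 1.5684
c* = (1 − s)·y* = (1 − 0.17) × 1.5684 ≈ 1.3018

c* ≈ 1.30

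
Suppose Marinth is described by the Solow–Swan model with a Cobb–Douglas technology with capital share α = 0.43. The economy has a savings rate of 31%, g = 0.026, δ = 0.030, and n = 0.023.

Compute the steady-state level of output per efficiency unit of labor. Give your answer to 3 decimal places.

y* = 2.805

Steady state requires s·f(k) = (n + g + δ)·k, i.e. s·k^α = (n + g + δ)·k.
Rearranging, k^(1−α) = s / (n + g + δ).
k^0.57 = 0.31 / (0.023 + 0.026 + 0.030) = 0.31 / 0.079 = 3.9241
k* = 3.9241^(1/0.57) ≈ 11.0065
y* = (k*)^α = 11.0065^0.43 ≈ 2.8048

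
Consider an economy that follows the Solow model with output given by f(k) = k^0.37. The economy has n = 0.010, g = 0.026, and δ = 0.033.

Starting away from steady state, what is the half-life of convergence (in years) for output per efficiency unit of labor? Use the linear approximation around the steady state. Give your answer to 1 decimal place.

about 15.9 years

Near the steady state the convergence rate is λ = (1 − α)(n + g + δ).
λ = (1 − 0.37) × 0.069 = 0.63 × 0.069 = 0.04347
Half-life = ln 2 / λ = 0.6931 / 0.04347 ≈ 15.94 years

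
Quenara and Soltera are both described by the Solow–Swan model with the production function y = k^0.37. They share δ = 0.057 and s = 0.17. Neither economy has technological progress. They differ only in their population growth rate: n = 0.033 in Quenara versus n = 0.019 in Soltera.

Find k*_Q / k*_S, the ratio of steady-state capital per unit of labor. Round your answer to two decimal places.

ratio ≈ 0.76

Steady-state k* = [s/(n + δ)]^(1/(1−α)), so the ratio is [ (s_Q/(n + δ)_Q) / (s_S/(n + δ)_S) ]^1.5873.
s_Q/(n + δ)_Q = 0.17/0.090 = 1.8889; s_S/(n + δ)_S = 0.17/0.076 = 2.2368.
Ratio = (1.8889/2.2368)^1.5873 = 0.8445^1.5873 ≈ 0.7647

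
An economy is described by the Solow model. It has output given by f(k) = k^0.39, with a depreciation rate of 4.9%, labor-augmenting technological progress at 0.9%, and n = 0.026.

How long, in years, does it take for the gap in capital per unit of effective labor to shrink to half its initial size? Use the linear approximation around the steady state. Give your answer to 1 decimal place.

Near the steady state the convergence rate is λ = (1 − α)(n + g + δ).
λ = (1 − 0.39) × 0.084 = 0.61 × 0.084 = 0.05124
Half-life = ln 2 / λ = 0.6931 / 0.05124 ≈ 13.53 years

t_½ ≈ 13.5 years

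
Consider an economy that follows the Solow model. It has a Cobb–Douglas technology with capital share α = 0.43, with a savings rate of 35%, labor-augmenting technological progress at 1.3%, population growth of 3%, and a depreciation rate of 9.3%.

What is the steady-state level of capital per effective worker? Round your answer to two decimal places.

k* = 5.25

In steady state, investment equals break-even investment: s·k^α = (n + g + δ)·k.
Rearranging, k^(1−α) = s / (n + g + δ).
k^0.57 = 0.35 / (0.030 + 0.013 + 0.093) = 0.35 / 0.136 = 2.5735
k* = 2.5735^(1/0.57) ≈ 5.2507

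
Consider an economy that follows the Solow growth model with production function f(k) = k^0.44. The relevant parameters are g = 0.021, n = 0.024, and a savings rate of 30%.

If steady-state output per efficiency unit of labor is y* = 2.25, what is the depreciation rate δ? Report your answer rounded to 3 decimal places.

δ ≈ 0.062

At the steady state, Δk = 0, so s·k^α = (n + g + δ)·k.
Since y* = [s/(n + g + δ)]^(α/(1−α)), we have s/(n + g + δ) = (y*)^((1−α)/α) = 2.25^1.2727 = 2.8069.
Therefore n + g + δ = s / 2.8069 = 0.30 / 2.8069 = 0.1069, so δ = 0.1069 − 0.045 = 0.0619.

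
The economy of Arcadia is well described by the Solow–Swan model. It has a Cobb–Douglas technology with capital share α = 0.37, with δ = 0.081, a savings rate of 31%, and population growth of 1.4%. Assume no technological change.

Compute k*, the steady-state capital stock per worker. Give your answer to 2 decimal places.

k* ≈ 6.54

At the steady state, Δk = 0, so s·k^α = (n + δ)·k.
Rearranging, k^(1−α) = s / (n + δ).
k^0.63 = 0.31 / (0.014 + 0.081) = 0.31 / 0.095 = 3.2632
k* = 3.2632^(1/0.63) ≈ 6.5359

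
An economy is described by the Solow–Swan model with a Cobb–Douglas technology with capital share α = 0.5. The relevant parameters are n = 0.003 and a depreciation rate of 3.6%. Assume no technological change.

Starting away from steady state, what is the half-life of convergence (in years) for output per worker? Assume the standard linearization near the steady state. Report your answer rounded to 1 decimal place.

Near the steady state the convergence rate is λ = (1 − α)(n + δ).
λ = (1 − 0.5) × 0.039 = 0.5 × 0.039 = 0.0195
Half-life = ln 2 / λ = 0.6931 / 0.0195 ≈ 35.54 years

t_½ ≈ 35.5 years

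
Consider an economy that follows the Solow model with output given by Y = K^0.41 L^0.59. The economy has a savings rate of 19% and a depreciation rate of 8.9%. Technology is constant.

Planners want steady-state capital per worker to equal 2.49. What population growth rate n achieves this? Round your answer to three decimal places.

At the steady state, Δk = 0, so s·k^α = (n + δ)·k.
So s / (n + δ) = (k*)^(1−α) = 2.49^0.59 = 1.7130.
Therefore n + δ = s / 1.7130 = 0.19 / 1.7130 = 0.1109, so n = 0.1109 − 0.089 = 0.0219.

n ≈ 0.022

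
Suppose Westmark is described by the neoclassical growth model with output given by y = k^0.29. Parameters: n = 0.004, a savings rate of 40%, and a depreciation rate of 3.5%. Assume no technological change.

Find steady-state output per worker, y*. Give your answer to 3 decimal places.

At the steady state, Δk = 0, so s·k^α = (n + δ)·k.
Dividing both sides by k: k^(1−α) = s / (n + δ).
k^0.71 = 0.40 / (0.004 + 0.035) = 0.40 / 0.039 = 10.2564
k* = 10.2564^(1/0.71) ≈ 26.5422
y* = (k*)^α = 26.5422^0.29 ≈ 2.5879

y* ≈ 2.588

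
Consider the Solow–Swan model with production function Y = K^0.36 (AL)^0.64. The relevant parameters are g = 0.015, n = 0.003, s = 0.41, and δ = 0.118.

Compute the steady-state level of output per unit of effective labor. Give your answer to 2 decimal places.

y* ≈ 1.86

Steady state requires s·f(k) = (n + g + δ)·k, i.e. s·k^α = (n + g + δ)·k.
Rearranging, k^(1−α) = s / (n + g + δ).
k^0.64 = 0.41 / (0.003 + 0.015 + 0.118) = 0.41 / 0.136 = 3.0147
k* = 3.0147^(1/0.64) ≈ 5.6081
y* = (k*)^α = 5.6081^0.36 ≈ 1.8603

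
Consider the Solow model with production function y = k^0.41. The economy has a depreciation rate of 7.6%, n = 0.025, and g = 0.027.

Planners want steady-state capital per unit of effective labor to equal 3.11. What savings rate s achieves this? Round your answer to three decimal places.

s ≈ 0.250

At the steady state, Δk = 0, so s·k^α = (n + g + δ)·k.
So s / (n + g + δ) = (k*)^(1−α) = 3.11^0.59 = 1.9531.
Therefore s = 1.9531 × (n + g + δ) = 1.9531 × 0.128 = 0.2500.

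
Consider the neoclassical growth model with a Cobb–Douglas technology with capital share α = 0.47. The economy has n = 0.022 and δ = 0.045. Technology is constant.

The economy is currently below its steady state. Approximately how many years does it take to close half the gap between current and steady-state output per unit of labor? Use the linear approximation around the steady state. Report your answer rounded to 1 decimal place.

half-life ≈ 19.5 years

Near the steady state the convergence rate is λ = (1 − α)(n + δ).
λ = (1 − 0.47) × 0.067 = 0.53 × 0.067 = 0.03551
Half-life = ln 2 / λ = 0.6931 / 0.03551 ≈ 19.52 years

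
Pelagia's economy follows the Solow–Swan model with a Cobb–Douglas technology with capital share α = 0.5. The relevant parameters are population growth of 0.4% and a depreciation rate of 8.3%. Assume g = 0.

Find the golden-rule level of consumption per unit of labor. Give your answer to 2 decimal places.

At the golden rule, f'(k) = n + δ, so α·k^(α−1) = n + δ and k_gold = (α/(n + δ))^(1/(1−α)).
k_gold = (0.5/0.087)^(1/0.5) = 5.7471^2 ≈ 33.0292
c_gold = f(k_gold) − (n + δ)·k_gold = 5.7471 − 0.087×33.0292 ≈ 2.8736

c_gold ≈ 2.87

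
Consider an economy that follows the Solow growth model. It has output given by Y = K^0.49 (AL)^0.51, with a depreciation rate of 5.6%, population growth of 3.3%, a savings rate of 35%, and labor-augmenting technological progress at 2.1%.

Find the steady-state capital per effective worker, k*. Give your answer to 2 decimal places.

k* ≈ 9.67

In steady state, investment equals break-even investment: s·k^α = (n + g + δ)·k.
Dividing both sides by k: k^(1−α) = s / (n + g + δ).
k^0.51 = 0.35 / (0.033 + 0.021 + 0.056) = 0.35 / 0.110 = 3.1818
k* = 3.1818^(1/0.51) ≈ 9.6746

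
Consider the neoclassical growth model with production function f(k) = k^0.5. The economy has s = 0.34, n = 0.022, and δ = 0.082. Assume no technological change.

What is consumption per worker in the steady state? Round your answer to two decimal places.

Steady state requires s·f(k) = (n + δ)·k, i.e. s·k^α = (n + δ)·k.
Rearranging, k^(1−α) = s / (n + δ).
k^0.5 = 0.34 / (0.022 + 0.082) = 0.34 / 0.104 = 3.2692
k* = 3.2692^(1/0.5) ≈ 10.6877
y* = (k*)^α = 10.6877^0.5 ≈ 3.2692
c* = (1 − s)·y* = (1 − 0.34) × 3.2692 ≈ 2.1577

c* ≈ 2.16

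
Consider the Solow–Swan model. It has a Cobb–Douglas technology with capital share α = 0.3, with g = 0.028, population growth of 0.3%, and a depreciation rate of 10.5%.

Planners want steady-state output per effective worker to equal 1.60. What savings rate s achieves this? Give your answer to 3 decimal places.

Steady state requires s·f(k) = (n + g + δ)·k, i.e. s·k^α = (n + g + δ)·k.
Since y* = [s/(n + g + δ)]^(α/(1−α)), we have s/(n + g + δ) = (y*)^((1−α)/α) = 1.60^2.3333 = 2.9941.
Therefore s = 2.9941 × (n + g + δ) = 2.9941 × 0.136 = 0.4072.

s ≈ 0.407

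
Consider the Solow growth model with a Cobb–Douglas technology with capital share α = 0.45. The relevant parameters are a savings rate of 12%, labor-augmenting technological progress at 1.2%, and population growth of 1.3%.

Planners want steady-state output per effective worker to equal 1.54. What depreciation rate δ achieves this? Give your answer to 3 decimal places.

At the steady state, Δk = 0, so s·k^α = (n + g + δ)·k.
Since y* = [s/(n + g + δ)]^(α/(1−α)), we have s/(n + g + δ) = (y*)^((1−α)/α) = 1.54^1.2222 = 1.6951.
Therefore n + g + δ = s / 1.6951 = 0.12 / 1.6951 = 0.0708, so δ = 0.0708 − 0.025 = 0.0458.

δ ≈ 0.046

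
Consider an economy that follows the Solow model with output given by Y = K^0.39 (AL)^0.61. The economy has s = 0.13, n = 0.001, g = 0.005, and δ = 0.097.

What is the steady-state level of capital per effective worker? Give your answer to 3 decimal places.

Steady state requires s·f(k) = (n + g + δ)·k, i.e. s·k^α = (n + g + δ)·k.
Rearranging, k^(1−α) = s / (n + g + δ).
k^0.61 = 0.13 / (0.001 + 0.005 + 0.097) = 0.13 / 0.103 = 1.2621
k* = 1.2621^(1/0.61) ≈ 1.4646

k* = 1.465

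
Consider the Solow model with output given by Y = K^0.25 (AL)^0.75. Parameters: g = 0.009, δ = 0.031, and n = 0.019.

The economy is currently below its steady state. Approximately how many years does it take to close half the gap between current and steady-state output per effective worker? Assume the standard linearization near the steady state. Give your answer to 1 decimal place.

Near the steady state the convergence rate is λ = (1 − α)(n + g + δ).
λ = (1 − 0.25) × 0.059 = 0.75 × 0.059 = 0.04425
Half-life = ln 2 / λ = 0.6931 / 0.04425 ≈ 15.66 years

t_½ ≈ 15.7 years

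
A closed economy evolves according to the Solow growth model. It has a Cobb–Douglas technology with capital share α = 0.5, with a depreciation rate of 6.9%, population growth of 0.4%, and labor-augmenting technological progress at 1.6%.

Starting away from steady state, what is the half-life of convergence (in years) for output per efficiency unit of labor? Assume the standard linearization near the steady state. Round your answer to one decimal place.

Near the steady state the convergence rate is λ = (1 − α)(n + g + δ).
λ = (1 − 0.5) × 0.089 = 0.5 × 0.089 = 0.0445
Half-life = ln 2 / λ = 0.6931 / 0.0445 ≈ 15.58 years

t_½ ≈ 15.6 years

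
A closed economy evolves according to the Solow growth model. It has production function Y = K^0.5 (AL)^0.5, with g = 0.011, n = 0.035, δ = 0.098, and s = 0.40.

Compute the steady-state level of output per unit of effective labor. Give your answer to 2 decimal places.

y* = 2.78

Steady state requires s·f(k) = (n + g + δ)·k, i.e. s·k^α = (n + g + δ)·k.
Rearranging, k^(1−α) = s / (n + g + δ).
k^0.5 = 0.40 / (0.035 + 0.011 + 0.098) = 0.40 / 0.144 = 2.7778
k* = 2.7778^(1/0.5) ≈ 7.7162
y* = (k*)^α = 7.7162^0.5 ≈ 2.7778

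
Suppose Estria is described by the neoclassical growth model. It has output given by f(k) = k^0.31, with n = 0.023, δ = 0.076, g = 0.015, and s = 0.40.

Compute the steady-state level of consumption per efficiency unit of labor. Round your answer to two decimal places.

Steady state requires s·f(k) = (n + g + δ)·k, i.e. s·k^α = (n + g + δ)·k.
Dividing both sides by k: k^(1−α) = s / (n + g + δ).
k^0.69 = 0.40 / (0.023 + 0.015 + 0.076) = 0.40 / 0.114 = 3.5088
k* = 3.5088^(1/0.69) ≈ 6.1672
y* = (k*)^α = 6.1672^0.31 ≈ 1.7576
c* = (1 − s)·y* = (1 − 0.40) × 1.7576 ≈ 1.0546

c* ≈ 1.05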